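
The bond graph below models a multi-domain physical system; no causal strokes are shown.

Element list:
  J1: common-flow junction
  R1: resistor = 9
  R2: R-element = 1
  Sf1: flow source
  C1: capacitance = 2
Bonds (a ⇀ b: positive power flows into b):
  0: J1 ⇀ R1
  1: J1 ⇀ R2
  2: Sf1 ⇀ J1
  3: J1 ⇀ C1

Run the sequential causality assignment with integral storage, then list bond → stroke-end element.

β2 stroke→Sf1  (Sf1 fixes flow; stroke at Sf1)
β0 stroke→J1  (J1 flow already set via bond 2)
β1 stroke→J1  (J1 flow already set via bond 2)
β3 stroke→J1  (1-jn J1 has f-setter on 2)

#0 →J1
#1 →J1
#2 →Sf1
#3 →J1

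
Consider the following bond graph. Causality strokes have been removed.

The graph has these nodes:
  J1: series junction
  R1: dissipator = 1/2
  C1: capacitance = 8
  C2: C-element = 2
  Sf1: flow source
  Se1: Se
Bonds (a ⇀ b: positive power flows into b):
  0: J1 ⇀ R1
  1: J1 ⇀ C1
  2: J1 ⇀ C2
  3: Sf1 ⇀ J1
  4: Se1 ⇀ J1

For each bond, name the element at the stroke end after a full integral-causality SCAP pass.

b0 →J1
b1 →J1
b2 →J1
b3 →Sf1
b4 →J1

bond 3 stroke→Sf1  (Sf1 fixes flow; stroke at Sf1)
bond 4 stroke→J1  (Se1 fixes effort; stroke away)
bond 0 stroke→J1  (common-f at J1 fixed by 3)
bond 1 stroke→J1  (J1: bond 3 brought flow, rest push out)
bond 2 stroke→J1  (J1 flow already set via bond 3)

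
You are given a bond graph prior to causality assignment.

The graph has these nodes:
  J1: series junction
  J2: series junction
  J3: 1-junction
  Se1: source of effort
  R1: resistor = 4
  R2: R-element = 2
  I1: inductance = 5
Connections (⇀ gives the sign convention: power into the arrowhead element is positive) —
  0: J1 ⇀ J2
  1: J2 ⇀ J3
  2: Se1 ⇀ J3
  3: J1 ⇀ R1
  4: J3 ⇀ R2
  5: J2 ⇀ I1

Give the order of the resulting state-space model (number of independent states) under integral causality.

1  (I1 all integral)

β2 →J3  (Se1 fixes effort; stroke away)
β5 →I1  (I1 outputs flow p/I1)
β0 →J2  (J2 flow already set via bond 5)
β1 →J2  (common-f at J2 fixed by 5)
β4 →J3  (J3: bond 1 brought flow, rest push out)
β3 →J1  (J1 flow already set via bond 0)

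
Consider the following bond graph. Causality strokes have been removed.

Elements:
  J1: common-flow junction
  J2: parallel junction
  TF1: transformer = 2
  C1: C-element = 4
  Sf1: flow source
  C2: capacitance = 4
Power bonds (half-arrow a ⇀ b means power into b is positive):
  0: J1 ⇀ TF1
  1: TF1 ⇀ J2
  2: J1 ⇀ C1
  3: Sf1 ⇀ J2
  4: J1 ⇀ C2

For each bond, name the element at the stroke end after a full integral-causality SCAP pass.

#3 →Sf1  (source Sf1 imposes f)
#1 →J2  (closing 0-jn rule on J2)
#0 →TF1  (through TF1, causality passes straight; one stroke at TF1)
#2 →J1  (common-f at J1 fixed by 0)
#4 →J1  (J1 flow already set via bond 0)

#0 stroke→TF1
#1 stroke→J2
#2 stroke→J1
#3 stroke→Sf1
#4 stroke→J1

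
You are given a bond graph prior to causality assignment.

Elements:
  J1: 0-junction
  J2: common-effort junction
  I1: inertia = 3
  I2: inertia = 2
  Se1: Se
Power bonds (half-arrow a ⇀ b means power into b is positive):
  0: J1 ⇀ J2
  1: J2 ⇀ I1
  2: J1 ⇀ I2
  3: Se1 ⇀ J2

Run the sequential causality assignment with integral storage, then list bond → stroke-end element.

b0 →J1
b1 →I1
b2 →I2
b3 →J2

bond 3 stroke→J2  (Se1 fixes effort; stroke away)
bond 0 stroke→J1  (J2: bond 3 brought effort, rest push out)
bond 1 stroke→I1  (0-jn J2 has e-setter on 3)
bond 2 stroke→I2  (J1 effort already set via bond 0)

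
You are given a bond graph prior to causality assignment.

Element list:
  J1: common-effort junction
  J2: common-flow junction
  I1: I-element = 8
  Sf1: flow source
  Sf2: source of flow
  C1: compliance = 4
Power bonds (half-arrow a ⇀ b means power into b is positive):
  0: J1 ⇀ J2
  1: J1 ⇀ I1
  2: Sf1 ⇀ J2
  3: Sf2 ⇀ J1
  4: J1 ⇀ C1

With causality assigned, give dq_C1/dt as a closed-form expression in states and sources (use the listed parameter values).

bond 2 stroke at Sf1  (Sf1 (Sf) sets flow on bond)
bond 3 stroke at Sf2  (source Sf2 imposes f)
bond 0 stroke at J2  (J2 flow already set via bond 2)
bond 1 stroke at I1  (prefer integral on I1)
bond 4 stroke at J1  (closing 0-jn rule on J1)

dq_C1/dt = -F_Sf1 + F_Sf2 - p_I1/8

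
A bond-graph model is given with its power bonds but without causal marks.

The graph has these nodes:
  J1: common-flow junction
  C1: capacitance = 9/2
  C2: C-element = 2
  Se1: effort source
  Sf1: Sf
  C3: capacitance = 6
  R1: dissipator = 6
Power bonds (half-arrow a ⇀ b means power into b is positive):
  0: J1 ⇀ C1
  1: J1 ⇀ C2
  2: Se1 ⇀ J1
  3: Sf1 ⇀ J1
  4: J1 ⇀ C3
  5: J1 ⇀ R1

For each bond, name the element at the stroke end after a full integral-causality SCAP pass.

β0 stroke at J1
β1 stroke at J1
β2 stroke at J1
β3 stroke at Sf1
β4 stroke at J1
β5 stroke at J1

#2 |J1  (Se1 (Se) sets effort on bond)
#3 |Sf1  (Sf1 fixes flow; stroke at Sf1)
#0 |J1  (common-f at J1 fixed by 3)
#1 |J1  (1-jn J1 has f-setter on 3)
#4 |J1  (common-f at J1 fixed by 3)
#5 |J1  (J1 flow already set via bond 3)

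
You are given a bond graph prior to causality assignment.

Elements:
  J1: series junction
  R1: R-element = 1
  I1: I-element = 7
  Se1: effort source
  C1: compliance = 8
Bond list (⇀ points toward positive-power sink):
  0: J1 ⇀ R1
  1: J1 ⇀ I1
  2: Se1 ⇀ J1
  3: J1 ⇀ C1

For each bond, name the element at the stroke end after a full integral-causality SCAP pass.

bond 2 |J1  (Se1 (Se) sets effort on bond)
bond 1 |I1  (I1 outputs flow p/I1)
bond 0 |J1  (1-jn J1 has f-setter on 1)
bond 3 |J1  (1-jn J1 has f-setter on 1)

bond 0 →J1
bond 1 →I1
bond 2 →J1
bond 3 →J1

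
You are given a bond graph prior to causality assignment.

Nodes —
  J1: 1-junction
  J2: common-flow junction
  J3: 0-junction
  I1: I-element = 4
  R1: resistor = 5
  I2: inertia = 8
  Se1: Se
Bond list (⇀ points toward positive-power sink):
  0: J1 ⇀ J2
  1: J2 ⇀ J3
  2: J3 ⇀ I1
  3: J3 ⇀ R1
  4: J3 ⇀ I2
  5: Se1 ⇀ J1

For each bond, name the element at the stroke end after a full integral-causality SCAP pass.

bond 0 stroke at J2
bond 1 stroke at J3
bond 2 stroke at I1
bond 3 stroke at R1
bond 4 stroke at I2
bond 5 stroke at J1

bond 5 →J1  (Se1: effort source, stroke at far end)
bond 0 →J2  (J1: last free bond brings flow in)
bond 1 →J3  (closing 1-jn rule on J2)
bond 2 →I1  (J3: bond 1 brought effort, rest push out)
bond 3 →R1  (0-jn J3 has e-setter on 1)
bond 4 →I2  (J3: bond 1 brought effort, rest push out)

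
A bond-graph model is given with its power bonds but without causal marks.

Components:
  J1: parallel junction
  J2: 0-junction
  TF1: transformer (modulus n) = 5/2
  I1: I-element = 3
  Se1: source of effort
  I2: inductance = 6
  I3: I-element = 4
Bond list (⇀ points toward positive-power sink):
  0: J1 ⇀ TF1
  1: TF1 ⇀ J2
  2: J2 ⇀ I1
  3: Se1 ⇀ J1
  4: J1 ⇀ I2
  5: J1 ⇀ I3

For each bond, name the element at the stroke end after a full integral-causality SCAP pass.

bond 0 stroke→TF1
bond 1 stroke→J2
bond 2 stroke→I1
bond 3 stroke→J1
bond 4 stroke→I2
bond 5 stroke→I3

#3 stroke at J1  (Se1: effort source, stroke at far end)
#0 stroke at TF1  (J1 effort already set via bond 3)
#4 stroke at I2  (0-jn J1 has e-setter on 3)
#5 stroke at I3  (common-e at J1 fixed by 3)
#1 stroke at J2  (TF TF1: opposite of bond 0)
#2 stroke at I1  (J2 effort already set via bond 1)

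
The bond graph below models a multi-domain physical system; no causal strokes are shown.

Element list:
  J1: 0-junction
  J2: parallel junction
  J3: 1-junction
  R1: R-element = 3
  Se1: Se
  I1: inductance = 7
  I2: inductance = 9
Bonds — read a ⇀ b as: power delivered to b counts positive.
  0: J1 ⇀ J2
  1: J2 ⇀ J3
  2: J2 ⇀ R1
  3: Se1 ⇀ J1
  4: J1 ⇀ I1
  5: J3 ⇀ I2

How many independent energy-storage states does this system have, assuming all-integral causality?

bond 3 |J1  (Se1 (Se) sets effort on bond)
bond 0 |J2  (common-e at J1 fixed by 3)
bond 4 |I1  (common-e at J1 fixed by 3)
bond 1 |J3  (J2 effort already set via bond 0)
bond 2 |R1  (J2: bond 0 brought effort, rest push out)
bond 5 |I2  (J3 needs exactly one f-in)

2  (I1, I2 all integral)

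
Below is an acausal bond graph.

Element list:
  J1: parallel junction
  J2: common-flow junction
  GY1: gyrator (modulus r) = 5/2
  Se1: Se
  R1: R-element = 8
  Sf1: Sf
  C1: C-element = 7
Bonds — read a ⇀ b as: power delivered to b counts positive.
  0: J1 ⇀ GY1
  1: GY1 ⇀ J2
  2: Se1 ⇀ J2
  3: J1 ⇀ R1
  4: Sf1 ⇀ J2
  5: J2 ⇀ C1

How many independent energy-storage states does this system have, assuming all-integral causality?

1  (C1 all integral)

β2 →J2  (Se1 fixes effort; stroke away)
β4 →Sf1  (Sf1 (Sf) sets flow on bond)
β1 →J2  (1-jn J2 has f-setter on 4)
β5 →J2  (common-f at J2 fixed by 4)
β0 →J1  (GY1: gyrator matches bond 1)
β3 →R1  (0-jn J1 has e-setter on 0)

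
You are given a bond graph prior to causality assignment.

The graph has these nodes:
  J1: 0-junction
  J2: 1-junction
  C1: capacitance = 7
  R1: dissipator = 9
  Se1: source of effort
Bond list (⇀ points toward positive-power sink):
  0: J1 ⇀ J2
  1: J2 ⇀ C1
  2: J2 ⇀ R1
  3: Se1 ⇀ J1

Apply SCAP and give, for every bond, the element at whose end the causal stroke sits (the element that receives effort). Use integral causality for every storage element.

bond 3 →J1  (source Se1 imposes e)
bond 0 →J2  (J1 effort already set via bond 3)
bond 1 →J2  (C1: C, integral causality)
bond 2 →R1  (closing 1-jn rule on J2)

bond 0 stroke at J2
bond 1 stroke at J2
bond 2 stroke at R1
bond 3 stroke at J1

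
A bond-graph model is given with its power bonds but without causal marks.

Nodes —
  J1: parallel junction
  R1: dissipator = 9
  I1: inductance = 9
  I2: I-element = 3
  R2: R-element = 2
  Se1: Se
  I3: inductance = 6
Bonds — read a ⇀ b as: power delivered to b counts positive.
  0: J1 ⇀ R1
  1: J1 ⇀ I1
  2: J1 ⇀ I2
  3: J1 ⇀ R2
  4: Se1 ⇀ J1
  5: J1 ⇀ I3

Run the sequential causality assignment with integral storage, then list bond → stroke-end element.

#4 stroke at J1  (Se1 (Se) sets effort on bond)
#0 stroke at R1  (J1 effort already set via bond 4)
#1 stroke at I1  (common-e at J1 fixed by 4)
#2 stroke at I2  (J1: bond 4 brought effort, rest push out)
#3 stroke at R2  (J1: bond 4 brought effort, rest push out)
#5 stroke at I3  (0-jn J1 has e-setter on 4)

b0 stroke→R1
b1 stroke→I1
b2 stroke→I2
b3 stroke→R2
b4 stroke→J1
b5 stroke→I3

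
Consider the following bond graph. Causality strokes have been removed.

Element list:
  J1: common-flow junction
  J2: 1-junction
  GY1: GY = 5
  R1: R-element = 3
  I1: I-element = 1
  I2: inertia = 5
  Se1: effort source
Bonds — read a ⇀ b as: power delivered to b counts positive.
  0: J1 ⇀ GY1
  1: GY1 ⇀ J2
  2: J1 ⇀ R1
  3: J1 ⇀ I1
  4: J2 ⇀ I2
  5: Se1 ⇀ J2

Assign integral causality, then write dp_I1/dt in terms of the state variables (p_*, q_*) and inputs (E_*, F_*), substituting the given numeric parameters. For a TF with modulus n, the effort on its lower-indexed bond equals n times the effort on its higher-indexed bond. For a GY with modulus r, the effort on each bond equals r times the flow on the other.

dp_I1/dt = -3*p_I1 - p_I2

bond 5 |J2  (source Se1 imposes e)
bond 3 |I1  (I1: I, integral causality)
bond 0 |J1  (J1 flow already set via bond 3)
bond 2 |J1  (J1: bond 3 brought flow, rest push out)
bond 1 |J2  (through GY1, causality inverts; strokes same side of GY1)
bond 4 |I2  (J2 needs exactly one f-in)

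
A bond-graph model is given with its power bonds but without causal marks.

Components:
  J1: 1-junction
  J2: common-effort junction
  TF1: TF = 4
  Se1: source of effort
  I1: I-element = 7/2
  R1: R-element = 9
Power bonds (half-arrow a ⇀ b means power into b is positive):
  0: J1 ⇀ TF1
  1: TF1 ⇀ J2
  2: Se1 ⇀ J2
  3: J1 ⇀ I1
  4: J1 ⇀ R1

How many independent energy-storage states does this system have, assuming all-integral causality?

bond 2 →J2  (source Se1 imposes e)
bond 1 →TF1  (J2: bond 2 brought effort, rest push out)
bond 0 →J1  (TF1 one-in-one-out from 1)
bond 3 →I1  (prefer integral on I1)
bond 4 →J1  (J1: bond 3 brought flow, rest push out)

1  (I1 all integral)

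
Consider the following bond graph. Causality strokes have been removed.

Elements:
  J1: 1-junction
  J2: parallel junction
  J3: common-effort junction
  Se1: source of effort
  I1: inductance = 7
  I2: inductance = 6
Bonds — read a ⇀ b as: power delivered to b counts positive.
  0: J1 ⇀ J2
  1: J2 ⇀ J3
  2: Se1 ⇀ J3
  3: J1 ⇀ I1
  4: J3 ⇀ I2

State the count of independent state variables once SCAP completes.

bond 2 |J3  (Se1 (Se) sets effort on bond)
bond 1 |J2  (J3: bond 2 brought effort, rest push out)
bond 4 |I2  (common-e at J3 fixed by 2)
bond 0 |J1  (J2: bond 1 brought effort, rest push out)
bond 3 |I1  (J1 needs exactly one f-in)

2  (I1, I2 all integral)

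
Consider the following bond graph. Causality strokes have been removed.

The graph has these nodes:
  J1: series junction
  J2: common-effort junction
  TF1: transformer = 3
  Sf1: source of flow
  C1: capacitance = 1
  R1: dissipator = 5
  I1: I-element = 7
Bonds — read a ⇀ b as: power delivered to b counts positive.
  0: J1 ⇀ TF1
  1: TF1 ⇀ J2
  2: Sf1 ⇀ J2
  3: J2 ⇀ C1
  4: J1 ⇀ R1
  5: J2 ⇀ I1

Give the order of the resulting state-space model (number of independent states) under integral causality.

#2 stroke at Sf1  (Sf1 fixes flow; stroke at Sf1)
#3 stroke at J2  (C1 outputs effort q/C1)
#1 stroke at TF1  (0-jn J2 has e-setter on 3)
#5 stroke at I1  (J2 effort already set via bond 3)
#0 stroke at J1  (TF1: transformer flips bond 1)
#4 stroke at R1  (closing 1-jn rule on J1)

2  (C1, I1 all integral)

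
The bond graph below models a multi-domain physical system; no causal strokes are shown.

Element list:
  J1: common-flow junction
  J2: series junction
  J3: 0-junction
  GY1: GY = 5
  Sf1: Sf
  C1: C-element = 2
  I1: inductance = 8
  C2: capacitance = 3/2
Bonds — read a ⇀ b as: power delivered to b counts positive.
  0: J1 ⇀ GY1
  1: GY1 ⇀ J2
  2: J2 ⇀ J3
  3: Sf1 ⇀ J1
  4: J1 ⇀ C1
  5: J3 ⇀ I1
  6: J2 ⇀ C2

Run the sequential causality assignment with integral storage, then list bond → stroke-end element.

β3 →Sf1  (Sf1: flow source, stroke at near end)
β0 →J1  (J1: bond 3 brought flow, rest push out)
β4 →J1  (common-f at J1 fixed by 3)
β1 →J2  (GY GY1: same side as bond 0)
β5 →I1  (I1 outputs flow p/I1)
β2 →J3  (J3: last free bond brings effort in)
β6 →J2  (1-jn J2 has f-setter on 2)

β0 stroke at J1
β1 stroke at J2
β2 stroke at J3
β3 stroke at Sf1
β4 stroke at J1
β5 stroke at I1
β6 stroke at J2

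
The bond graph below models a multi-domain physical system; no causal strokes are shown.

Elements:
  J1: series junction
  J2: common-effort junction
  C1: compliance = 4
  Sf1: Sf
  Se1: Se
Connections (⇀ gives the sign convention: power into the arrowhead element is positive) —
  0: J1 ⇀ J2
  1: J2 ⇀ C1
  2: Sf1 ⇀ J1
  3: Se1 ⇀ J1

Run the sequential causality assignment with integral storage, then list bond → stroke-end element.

#0 →J1
#1 →J2
#2 →Sf1
#3 →J1

#2 stroke→Sf1  (Sf1: flow source, stroke at near end)
#3 stroke→J1  (Se1 fixes effort; stroke away)
#0 stroke→J1  (1-jn J1 has f-setter on 2)
#1 stroke→J2  (J2: last free bond brings effort in)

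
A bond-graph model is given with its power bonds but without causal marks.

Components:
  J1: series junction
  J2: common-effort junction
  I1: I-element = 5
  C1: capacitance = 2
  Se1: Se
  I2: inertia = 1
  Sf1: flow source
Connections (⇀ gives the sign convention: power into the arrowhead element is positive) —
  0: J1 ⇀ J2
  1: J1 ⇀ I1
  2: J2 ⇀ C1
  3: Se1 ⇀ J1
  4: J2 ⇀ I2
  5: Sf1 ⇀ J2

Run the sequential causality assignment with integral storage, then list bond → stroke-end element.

#0 →J1
#1 →I1
#2 →J2
#3 →J1
#4 →I2
#5 →Sf1

β3 |J1  (Se1 (Se) sets effort on bond)
β5 |Sf1  (Sf1 (Sf) sets flow on bond)
β1 |I1  (I1 integral (f out))
β0 |J1  (J1: bond 1 brought flow, rest push out)
β2 |J2  (C1 integral (e out))
β4 |I2  (J2: bond 2 brought effort, rest push out)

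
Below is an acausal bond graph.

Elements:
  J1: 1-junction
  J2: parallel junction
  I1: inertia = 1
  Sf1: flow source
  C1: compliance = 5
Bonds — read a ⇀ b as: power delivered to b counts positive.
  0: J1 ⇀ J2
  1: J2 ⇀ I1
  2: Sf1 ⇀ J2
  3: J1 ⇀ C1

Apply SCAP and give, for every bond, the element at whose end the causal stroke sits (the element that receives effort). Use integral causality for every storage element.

b0 stroke→J2
b1 stroke→I1
b2 stroke→Sf1
b3 stroke→J1

b2 |Sf1  (Sf1: flow source, stroke at near end)
b1 |I1  (I1: I, integral causality)
b0 |J2  (closing 0-jn rule on J2)
b3 |J1  (J1 flow already set via bond 0)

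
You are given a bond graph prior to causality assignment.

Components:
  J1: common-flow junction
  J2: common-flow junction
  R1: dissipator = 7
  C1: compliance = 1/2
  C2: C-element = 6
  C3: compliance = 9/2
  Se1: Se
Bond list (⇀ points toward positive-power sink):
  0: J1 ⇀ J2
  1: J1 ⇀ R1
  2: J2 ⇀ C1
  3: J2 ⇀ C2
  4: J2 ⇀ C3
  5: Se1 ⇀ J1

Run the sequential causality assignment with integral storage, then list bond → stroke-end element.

β0 |J1
β1 |R1
β2 |J2
β3 |J2
β4 |J2
β5 |J1

β5 →J1  (Se1: effort source, stroke at far end)
β2 →J2  (C1: C, integral causality)
β3 →J2  (C2: C, integral causality)
β4 →J2  (C3 integral (e out))
β0 →J1  (closing 1-jn rule on J2)
β1 →R1  (only one flow-in slot at J1)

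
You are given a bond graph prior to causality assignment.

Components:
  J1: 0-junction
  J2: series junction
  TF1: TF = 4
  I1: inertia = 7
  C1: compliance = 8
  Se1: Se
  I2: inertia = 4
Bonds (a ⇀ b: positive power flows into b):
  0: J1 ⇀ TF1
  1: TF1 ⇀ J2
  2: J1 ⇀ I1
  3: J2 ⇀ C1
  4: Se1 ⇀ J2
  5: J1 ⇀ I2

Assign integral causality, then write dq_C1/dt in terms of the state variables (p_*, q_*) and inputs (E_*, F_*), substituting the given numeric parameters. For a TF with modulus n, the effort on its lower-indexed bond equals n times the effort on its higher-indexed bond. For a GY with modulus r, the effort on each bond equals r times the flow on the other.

β4 stroke→J2  (Se1 fixes effort; stroke away)
β2 stroke→I1  (I1 integral (f out))
β3 stroke→J2  (C1: C, integral causality)
β1 stroke→TF1  (J2 needs exactly one f-in)
β0 stroke→J1  (TF1: transformer flips bond 1)
β5 stroke→I2  (J1: bond 0 brought effort, rest push out)

dq_C1/dt = -4*p_I1/7 - p_I2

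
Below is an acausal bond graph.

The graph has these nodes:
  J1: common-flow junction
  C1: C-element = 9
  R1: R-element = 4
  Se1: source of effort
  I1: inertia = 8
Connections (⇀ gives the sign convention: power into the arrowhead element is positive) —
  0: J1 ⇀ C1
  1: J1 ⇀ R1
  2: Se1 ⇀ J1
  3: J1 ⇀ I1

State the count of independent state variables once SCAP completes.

2  (C1, I1 all integral)

bond 2 stroke→J1  (source Se1 imposes e)
bond 0 stroke→J1  (C1 outputs effort q/C1)
bond 3 stroke→I1  (prefer integral on I1)
bond 1 stroke→J1  (J1 flow already set via bond 3)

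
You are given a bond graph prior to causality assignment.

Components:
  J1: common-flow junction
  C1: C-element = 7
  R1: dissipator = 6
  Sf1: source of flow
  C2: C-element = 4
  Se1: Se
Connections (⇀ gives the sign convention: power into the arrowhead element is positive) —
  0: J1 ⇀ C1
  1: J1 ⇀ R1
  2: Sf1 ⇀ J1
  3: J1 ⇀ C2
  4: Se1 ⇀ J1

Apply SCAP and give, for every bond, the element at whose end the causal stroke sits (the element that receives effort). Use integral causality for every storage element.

b2 stroke→Sf1  (Sf1 (Sf) sets flow on bond)
b4 stroke→J1  (Se1 fixes effort; stroke away)
b0 stroke→J1  (J1: bond 2 brought flow, rest push out)
b1 stroke→J1  (common-f at J1 fixed by 2)
b3 stroke→J1  (J1: bond 2 brought flow, rest push out)

#0 |J1
#1 |J1
#2 |Sf1
#3 |J1
#4 |J1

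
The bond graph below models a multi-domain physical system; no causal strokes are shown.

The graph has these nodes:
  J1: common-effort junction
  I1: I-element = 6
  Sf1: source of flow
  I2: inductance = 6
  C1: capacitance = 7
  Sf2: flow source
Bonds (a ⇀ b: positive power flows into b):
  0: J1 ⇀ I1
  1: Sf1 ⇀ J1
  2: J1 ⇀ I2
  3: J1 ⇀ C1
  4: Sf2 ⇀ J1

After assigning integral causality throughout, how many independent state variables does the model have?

3  (C1, I1, I2 all integral)

b1 stroke→Sf1  (source Sf1 imposes f)
b4 stroke→Sf2  (Sf2: flow source, stroke at near end)
b0 stroke→I1  (I1 integral (f out))
b2 stroke→I2  (I2 integral (f out))
b3 stroke→J1  (J1: last free bond brings effort in)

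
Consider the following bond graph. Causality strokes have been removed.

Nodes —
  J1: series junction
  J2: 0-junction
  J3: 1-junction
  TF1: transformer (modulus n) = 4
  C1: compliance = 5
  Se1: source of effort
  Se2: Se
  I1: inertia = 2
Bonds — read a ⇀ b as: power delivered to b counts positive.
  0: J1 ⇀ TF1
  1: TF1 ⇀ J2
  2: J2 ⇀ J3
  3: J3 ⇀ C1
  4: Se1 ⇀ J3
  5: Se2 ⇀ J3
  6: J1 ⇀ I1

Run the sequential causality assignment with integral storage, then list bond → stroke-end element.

b0 stroke→J1
b1 stroke→TF1
b2 stroke→J2
b3 stroke→J3
b4 stroke→J3
b5 stroke→J3
b6 stroke→I1

bond 4 →J3  (Se1: effort source, stroke at far end)
bond 5 →J3  (Se2 fixes effort; stroke away)
bond 3 →J3  (C1: C, integral causality)
bond 2 →J2  (J3 needs exactly one f-in)
bond 1 →TF1  (J2: bond 2 brought effort, rest push out)
bond 0 →J1  (TF TF1: opposite of bond 1)
bond 6 →I1  (closing 1-jn rule on J1)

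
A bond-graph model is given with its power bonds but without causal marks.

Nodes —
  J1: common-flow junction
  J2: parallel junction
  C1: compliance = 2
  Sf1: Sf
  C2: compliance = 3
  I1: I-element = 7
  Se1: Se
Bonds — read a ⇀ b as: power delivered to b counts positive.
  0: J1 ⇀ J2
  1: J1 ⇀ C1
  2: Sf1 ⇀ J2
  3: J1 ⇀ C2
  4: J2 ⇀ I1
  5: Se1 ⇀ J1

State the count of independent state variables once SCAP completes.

b2 |Sf1  (Sf1 (Sf) sets flow on bond)
b5 |J1  (Se1: effort source, stroke at far end)
b1 |J1  (C1: C, integral causality)
b3 |J1  (C2 integral (e out))
b0 |J2  (J1: last free bond brings flow in)
b4 |I1  (J2 effort already set via bond 0)

3  (C1, C2, I1 all integral)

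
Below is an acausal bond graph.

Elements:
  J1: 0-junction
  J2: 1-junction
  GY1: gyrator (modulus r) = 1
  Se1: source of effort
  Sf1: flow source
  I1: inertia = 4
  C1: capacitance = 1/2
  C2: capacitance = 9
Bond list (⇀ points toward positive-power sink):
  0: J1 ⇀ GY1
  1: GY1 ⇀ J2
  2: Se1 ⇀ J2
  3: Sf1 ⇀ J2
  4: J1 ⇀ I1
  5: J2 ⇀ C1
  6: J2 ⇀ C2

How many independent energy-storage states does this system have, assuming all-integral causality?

3  (C1, C2, I1 all integral)

bond 2 stroke→J2  (source Se1 imposes e)
bond 3 stroke→Sf1  (Sf1 fixes flow; stroke at Sf1)
bond 1 stroke→J2  (J2 flow already set via bond 3)
bond 5 stroke→J2  (1-jn J2 has f-setter on 3)
bond 6 stroke→J2  (J2: bond 3 brought flow, rest push out)
bond 0 stroke→J1  (GY GY1: same side as bond 1)
bond 4 stroke→I1  (common-e at J1 fixed by 0)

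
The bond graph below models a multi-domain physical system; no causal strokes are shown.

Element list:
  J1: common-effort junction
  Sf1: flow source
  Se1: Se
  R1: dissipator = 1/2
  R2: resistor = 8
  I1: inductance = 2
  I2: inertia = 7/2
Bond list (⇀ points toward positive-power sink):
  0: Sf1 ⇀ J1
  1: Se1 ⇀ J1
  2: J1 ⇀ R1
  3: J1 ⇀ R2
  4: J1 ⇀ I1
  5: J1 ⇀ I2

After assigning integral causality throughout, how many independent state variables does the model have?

2  (I1, I2 all integral)

#0 stroke→Sf1  (Sf1: flow source, stroke at near end)
#1 stroke→J1  (source Se1 imposes e)
#2 stroke→R1  (J1: bond 1 brought effort, rest push out)
#3 stroke→R2  (J1: bond 1 brought effort, rest push out)
#4 stroke→I1  (J1: bond 1 brought effort, rest push out)
#5 stroke→I2  (common-e at J1 fixed by 1)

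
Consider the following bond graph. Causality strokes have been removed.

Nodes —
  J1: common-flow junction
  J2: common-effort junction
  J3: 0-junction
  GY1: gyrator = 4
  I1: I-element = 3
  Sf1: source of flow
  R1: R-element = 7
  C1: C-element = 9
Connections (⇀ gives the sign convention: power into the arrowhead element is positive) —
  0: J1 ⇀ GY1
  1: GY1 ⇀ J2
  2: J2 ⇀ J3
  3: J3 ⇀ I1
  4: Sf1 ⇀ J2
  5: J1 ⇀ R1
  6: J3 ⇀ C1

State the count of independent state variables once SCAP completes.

bond 4 →Sf1  (source Sf1 imposes f)
bond 3 →I1  (I1 outputs flow p/I1)
bond 6 →J3  (C1 outputs effort q/C1)
bond 2 →J2  (J3: bond 6 brought effort, rest push out)
bond 1 →GY1  (0-jn J2 has e-setter on 2)
bond 0 →GY1  (GY1 both-in/both-out from 1)
bond 5 →J1  (J1: bond 0 brought flow, rest push out)

2  (C1, I1 all integral)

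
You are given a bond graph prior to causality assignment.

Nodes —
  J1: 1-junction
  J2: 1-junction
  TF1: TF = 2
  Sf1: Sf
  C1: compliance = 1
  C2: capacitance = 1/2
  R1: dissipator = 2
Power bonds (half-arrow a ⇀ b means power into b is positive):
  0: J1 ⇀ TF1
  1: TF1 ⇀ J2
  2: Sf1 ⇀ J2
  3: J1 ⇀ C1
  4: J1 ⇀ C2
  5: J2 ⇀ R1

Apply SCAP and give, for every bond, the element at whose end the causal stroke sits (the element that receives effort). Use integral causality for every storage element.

β0 stroke at TF1
β1 stroke at J2
β2 stroke at Sf1
β3 stroke at J1
β4 stroke at J1
β5 stroke at J2

#2 stroke→Sf1  (Sf1 (Sf) sets flow on bond)
#1 stroke→J2  (common-f at J2 fixed by 2)
#5 stroke→J2  (1-jn J2 has f-setter on 2)
#0 stroke→TF1  (through TF1, causality passes straight; one stroke at TF1)
#3 stroke→J1  (J1: bond 0 brought flow, rest push out)
#4 stroke→J1  (common-f at J1 fixed by 0)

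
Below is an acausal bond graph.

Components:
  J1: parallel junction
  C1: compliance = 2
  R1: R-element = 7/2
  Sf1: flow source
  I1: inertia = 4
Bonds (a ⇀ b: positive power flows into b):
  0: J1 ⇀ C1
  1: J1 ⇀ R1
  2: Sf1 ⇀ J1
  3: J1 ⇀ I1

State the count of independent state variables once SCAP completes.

β2 →Sf1  (Sf1 (Sf) sets flow on bond)
β0 →J1  (C1: C, integral causality)
β1 →R1  (J1: bond 0 brought effort, rest push out)
β3 →I1  (0-jn J1 has e-setter on 0)

2  (C1, I1 all integral)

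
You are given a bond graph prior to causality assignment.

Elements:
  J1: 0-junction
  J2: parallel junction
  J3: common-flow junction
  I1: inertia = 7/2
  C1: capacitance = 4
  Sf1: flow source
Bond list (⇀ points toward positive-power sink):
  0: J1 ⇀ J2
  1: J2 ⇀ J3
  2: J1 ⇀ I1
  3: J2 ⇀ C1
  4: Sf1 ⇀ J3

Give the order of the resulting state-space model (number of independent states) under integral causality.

2  (C1, I1 all integral)

b4 →Sf1  (Sf1: flow source, stroke at near end)
b1 →J3  (common-f at J3 fixed by 4)
b2 →I1  (I1 integral (f out))
b0 →J1  (J1 needs exactly one e-in)
b3 →J2  (closing 0-jn rule on J2)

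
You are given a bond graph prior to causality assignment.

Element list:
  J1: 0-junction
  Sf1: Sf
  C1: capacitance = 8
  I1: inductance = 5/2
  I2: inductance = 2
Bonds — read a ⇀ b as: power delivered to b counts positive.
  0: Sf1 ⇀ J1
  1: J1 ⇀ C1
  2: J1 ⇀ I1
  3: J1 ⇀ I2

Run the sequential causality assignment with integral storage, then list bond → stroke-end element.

b0 →Sf1
b1 →J1
b2 →I1
b3 →I2

bond 0 |Sf1  (Sf1: flow source, stroke at near end)
bond 1 |J1  (prefer integral on C1)
bond 2 |I1  (0-jn J1 has e-setter on 1)
bond 3 |I2  (J1 effort already set via bond 1)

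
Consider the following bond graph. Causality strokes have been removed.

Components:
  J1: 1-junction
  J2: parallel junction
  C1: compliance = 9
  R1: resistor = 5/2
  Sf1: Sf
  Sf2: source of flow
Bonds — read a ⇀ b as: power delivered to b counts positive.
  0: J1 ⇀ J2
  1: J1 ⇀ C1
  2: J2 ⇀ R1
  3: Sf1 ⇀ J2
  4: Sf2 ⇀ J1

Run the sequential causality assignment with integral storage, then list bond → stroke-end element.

#3 stroke→Sf1  (source Sf1 imposes f)
#4 stroke→Sf2  (Sf2: flow source, stroke at near end)
#0 stroke→J1  (common-f at J1 fixed by 4)
#1 stroke→J1  (J1 flow already set via bond 4)
#2 stroke→J2  (closing 0-jn rule on J2)

#0 |J1
#1 |J1
#2 |J2
#3 |Sf1
#4 |Sf2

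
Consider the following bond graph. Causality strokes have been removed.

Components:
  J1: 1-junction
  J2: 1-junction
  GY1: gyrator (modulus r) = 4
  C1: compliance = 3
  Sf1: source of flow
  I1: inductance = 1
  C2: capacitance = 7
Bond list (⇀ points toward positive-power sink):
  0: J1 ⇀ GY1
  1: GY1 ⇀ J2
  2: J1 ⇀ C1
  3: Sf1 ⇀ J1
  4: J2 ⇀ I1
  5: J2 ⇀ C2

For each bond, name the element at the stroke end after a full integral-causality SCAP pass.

β0 →J1
β1 →J2
β2 →J1
β3 →Sf1
β4 →I1
β5 →J2

#3 stroke at Sf1  (Sf1: flow source, stroke at near end)
#0 stroke at J1  (J1 flow already set via bond 3)
#2 stroke at J1  (1-jn J1 has f-setter on 3)
#1 stroke at J2  (GY1 both-in/both-out from 0)
#4 stroke at I1  (I1 integral (f out))
#5 stroke at J2  (J2: bond 4 brought flow, rest push out)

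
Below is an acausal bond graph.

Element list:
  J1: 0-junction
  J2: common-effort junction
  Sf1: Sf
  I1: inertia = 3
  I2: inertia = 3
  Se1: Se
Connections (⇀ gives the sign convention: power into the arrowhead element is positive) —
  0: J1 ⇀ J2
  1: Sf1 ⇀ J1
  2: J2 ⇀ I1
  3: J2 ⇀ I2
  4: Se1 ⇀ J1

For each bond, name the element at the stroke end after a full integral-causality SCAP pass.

#1 stroke→Sf1  (source Sf1 imposes f)
#4 stroke→J1  (Se1 (Se) sets effort on bond)
#0 stroke→J2  (common-e at J1 fixed by 4)
#2 stroke→I1  (common-e at J2 fixed by 0)
#3 stroke→I2  (J2: bond 0 brought effort, rest push out)

β0 stroke→J2
β1 stroke→Sf1
β2 stroke→I1
β3 stroke→I2
β4 stroke→J1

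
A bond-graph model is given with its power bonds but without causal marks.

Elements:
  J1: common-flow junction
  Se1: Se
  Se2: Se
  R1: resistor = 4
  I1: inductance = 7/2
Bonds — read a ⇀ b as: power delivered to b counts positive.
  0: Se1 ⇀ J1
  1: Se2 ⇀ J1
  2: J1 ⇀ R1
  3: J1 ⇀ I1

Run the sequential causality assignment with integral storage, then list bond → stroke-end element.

β0 →J1
β1 →J1
β2 →J1
β3 →I1

b0 stroke→J1  (Se1 fixes effort; stroke away)
b1 stroke→J1  (source Se2 imposes e)
b3 stroke→I1  (I1 integral (f out))
b2 stroke→J1  (1-jn J1 has f-setter on 3)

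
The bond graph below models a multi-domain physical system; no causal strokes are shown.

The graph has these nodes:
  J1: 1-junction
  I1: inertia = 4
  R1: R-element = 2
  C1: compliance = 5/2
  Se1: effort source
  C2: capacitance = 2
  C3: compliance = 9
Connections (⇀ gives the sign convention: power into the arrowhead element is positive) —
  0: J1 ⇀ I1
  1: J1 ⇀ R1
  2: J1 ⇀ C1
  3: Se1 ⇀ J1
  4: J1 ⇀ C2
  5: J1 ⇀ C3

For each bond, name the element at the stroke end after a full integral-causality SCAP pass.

β3 →J1  (Se1: effort source, stroke at far end)
β0 →I1  (I1 integral (f out))
β1 →J1  (J1: bond 0 brought flow, rest push out)
β2 →J1  (J1: bond 0 brought flow, rest push out)
β4 →J1  (J1 flow already set via bond 0)
β5 →J1  (1-jn J1 has f-setter on 0)

bond 0 stroke→I1
bond 1 stroke→J1
bond 2 stroke→J1
bond 3 stroke→J1
bond 4 stroke→J1
bond 5 stroke→J1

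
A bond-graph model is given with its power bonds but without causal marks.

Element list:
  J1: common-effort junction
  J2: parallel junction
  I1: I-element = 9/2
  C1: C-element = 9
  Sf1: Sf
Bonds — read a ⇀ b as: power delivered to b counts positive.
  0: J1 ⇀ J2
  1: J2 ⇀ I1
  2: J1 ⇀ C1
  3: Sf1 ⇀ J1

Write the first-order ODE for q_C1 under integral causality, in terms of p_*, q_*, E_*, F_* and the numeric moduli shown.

bond 3 stroke→Sf1  (source Sf1 imposes f)
bond 1 stroke→I1  (prefer integral on I1)
bond 0 stroke→J2  (closing 0-jn rule on J2)
bond 2 stroke→J1  (J1: last free bond brings effort in)

dq_C1/dt = F_Sf1 - 2*p_I1/9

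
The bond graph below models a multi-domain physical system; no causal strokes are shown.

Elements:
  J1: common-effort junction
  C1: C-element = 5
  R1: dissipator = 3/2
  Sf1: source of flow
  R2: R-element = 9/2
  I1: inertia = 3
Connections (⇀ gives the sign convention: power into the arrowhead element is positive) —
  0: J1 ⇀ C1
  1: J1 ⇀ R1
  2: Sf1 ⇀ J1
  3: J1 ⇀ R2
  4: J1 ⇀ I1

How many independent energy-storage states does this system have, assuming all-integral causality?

β2 stroke at Sf1  (source Sf1 imposes f)
β0 stroke at J1  (prefer integral on C1)
β1 stroke at R1  (J1: bond 0 brought effort, rest push out)
β3 stroke at R2  (common-e at J1 fixed by 0)
β4 stroke at I1  (J1 effort already set via bond 0)

2  (C1, I1 all integral)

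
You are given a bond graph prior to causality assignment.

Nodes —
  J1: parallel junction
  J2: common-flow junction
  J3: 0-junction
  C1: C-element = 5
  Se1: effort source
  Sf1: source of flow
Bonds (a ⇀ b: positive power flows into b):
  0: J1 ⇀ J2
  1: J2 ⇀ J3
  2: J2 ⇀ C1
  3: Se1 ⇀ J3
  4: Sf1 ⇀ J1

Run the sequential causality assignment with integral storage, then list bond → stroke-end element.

#0 stroke→J1
#1 stroke→J2
#2 stroke→J2
#3 stroke→J3
#4 stroke→Sf1

b3 |J3  (Se1 (Se) sets effort on bond)
b4 |Sf1  (source Sf1 imposes f)
b0 |J1  (closing 0-jn rule on J1)
b1 |J2  (1-jn J2 has f-setter on 0)
b2 |J2  (common-f at J2 fixed by 0)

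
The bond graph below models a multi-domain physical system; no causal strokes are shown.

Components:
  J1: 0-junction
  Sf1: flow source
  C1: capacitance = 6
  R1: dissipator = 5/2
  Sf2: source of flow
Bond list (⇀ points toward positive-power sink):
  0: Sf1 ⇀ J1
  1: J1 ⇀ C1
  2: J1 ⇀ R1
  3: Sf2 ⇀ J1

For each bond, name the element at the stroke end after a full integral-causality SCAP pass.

b0 stroke at Sf1  (Sf1 fixes flow; stroke at Sf1)
b3 stroke at Sf2  (Sf2 (Sf) sets flow on bond)
b1 stroke at J1  (C1 outputs effort q/C1)
b2 stroke at R1  (common-e at J1 fixed by 1)

b0 →Sf1
b1 →J1
b2 →R1
b3 →Sf2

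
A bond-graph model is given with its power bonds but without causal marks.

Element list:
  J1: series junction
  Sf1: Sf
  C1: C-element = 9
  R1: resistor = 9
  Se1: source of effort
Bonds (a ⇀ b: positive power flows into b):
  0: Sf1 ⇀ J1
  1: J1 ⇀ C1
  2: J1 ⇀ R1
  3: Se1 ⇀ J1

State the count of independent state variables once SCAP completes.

1  (C1 all integral)

#0 |Sf1  (Sf1 (Sf) sets flow on bond)
#3 |J1  (Se1 (Se) sets effort on bond)
#1 |J1  (common-f at J1 fixed by 0)
#2 |J1  (1-jn J1 has f-setter on 0)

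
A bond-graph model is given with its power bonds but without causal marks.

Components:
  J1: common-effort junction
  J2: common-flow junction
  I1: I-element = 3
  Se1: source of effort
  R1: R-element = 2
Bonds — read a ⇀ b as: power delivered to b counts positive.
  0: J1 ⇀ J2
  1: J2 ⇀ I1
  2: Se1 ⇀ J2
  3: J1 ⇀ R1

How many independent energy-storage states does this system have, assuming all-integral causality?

b2 →J2  (Se1 (Se) sets effort on bond)
b1 →I1  (I1: I, integral causality)
b0 →J2  (common-f at J2 fixed by 1)
b3 →J1  (closing 0-jn rule on J1)

1  (I1 all integral)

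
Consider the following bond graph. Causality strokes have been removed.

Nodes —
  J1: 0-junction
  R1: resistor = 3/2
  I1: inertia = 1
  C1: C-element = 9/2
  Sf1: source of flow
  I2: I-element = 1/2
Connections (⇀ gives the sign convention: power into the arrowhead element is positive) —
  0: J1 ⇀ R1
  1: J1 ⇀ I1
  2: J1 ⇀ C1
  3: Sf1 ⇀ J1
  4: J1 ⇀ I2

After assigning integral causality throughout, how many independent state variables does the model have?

bond 3 →Sf1  (Sf1 (Sf) sets flow on bond)
bond 1 →I1  (I1: I, integral causality)
bond 2 →J1  (C1: C, integral causality)
bond 0 →R1  (J1: bond 2 brought effort, rest push out)
bond 4 →I2  (J1 effort already set via bond 2)

3  (C1, I1, I2 all integral)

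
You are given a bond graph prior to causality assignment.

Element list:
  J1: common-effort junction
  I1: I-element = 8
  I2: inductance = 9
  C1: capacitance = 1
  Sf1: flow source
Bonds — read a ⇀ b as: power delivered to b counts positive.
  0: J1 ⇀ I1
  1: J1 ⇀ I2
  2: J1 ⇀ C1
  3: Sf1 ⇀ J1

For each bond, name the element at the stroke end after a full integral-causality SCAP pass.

bond 0 stroke at I1
bond 1 stroke at I2
bond 2 stroke at J1
bond 3 stroke at Sf1

bond 3 →Sf1  (Sf1: flow source, stroke at near end)
bond 0 →I1  (prefer integral on I1)
bond 1 →I2  (prefer integral on I2)
bond 2 →J1  (only one effort-in slot at J1)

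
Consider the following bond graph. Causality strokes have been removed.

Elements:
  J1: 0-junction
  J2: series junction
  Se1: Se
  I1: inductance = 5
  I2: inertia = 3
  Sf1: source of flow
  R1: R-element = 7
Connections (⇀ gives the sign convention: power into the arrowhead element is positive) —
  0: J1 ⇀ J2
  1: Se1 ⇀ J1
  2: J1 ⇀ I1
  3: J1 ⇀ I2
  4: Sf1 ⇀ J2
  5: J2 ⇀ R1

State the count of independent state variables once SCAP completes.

2  (I1, I2 all integral)

bond 1 |J1  (Se1 fixes effort; stroke away)
bond 4 |Sf1  (Sf1 (Sf) sets flow on bond)
bond 0 |J2  (common-e at J1 fixed by 1)
bond 2 |I1  (J1 effort already set via bond 1)
bond 3 |I2  (0-jn J1 has e-setter on 1)
bond 5 |J2  (J2 flow already set via bond 4)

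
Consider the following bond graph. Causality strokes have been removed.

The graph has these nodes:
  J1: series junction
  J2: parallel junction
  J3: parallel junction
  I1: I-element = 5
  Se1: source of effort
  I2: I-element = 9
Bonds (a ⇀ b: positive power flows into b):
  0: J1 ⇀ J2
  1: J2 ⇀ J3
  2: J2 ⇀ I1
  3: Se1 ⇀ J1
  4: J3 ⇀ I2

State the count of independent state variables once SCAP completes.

2  (I1, I2 all integral)

b3 |J1  (source Se1 imposes e)
b0 |J2  (J1: last free bond brings flow in)
b1 |J3  (J2: bond 0 brought effort, rest push out)
b2 |I1  (0-jn J2 has e-setter on 0)
b4 |I2  (0-jn J3 has e-setter on 1)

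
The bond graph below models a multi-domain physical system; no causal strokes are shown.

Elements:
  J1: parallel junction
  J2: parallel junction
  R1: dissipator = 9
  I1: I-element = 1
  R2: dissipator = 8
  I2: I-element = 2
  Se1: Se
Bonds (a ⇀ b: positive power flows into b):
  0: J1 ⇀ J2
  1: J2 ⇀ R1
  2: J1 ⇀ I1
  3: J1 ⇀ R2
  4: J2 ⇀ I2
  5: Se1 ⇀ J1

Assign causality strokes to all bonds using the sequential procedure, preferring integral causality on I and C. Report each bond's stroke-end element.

b0 |J2
b1 |R1
b2 |I1
b3 |R2
b4 |I2
b5 |J1

b5 →J1  (Se1: effort source, stroke at far end)
b0 →J2  (J1 effort already set via bond 5)
b2 →I1  (common-e at J1 fixed by 5)
b3 →R2  (J1: bond 5 brought effort, rest push out)
b1 →R1  (J2 effort already set via bond 0)
b4 →I2  (0-jn J2 has e-setter on 0)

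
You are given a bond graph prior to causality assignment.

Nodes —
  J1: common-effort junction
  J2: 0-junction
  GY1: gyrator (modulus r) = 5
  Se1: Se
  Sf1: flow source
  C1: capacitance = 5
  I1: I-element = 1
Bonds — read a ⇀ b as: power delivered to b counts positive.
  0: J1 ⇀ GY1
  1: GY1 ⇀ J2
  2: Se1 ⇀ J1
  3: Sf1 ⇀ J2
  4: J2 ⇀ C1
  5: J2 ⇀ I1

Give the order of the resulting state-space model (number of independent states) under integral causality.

b2 stroke→J1  (source Se1 imposes e)
b3 stroke→Sf1  (Sf1: flow source, stroke at near end)
b0 stroke→GY1  (J1 effort already set via bond 2)
b1 stroke→GY1  (through GY1, causality inverts; strokes same side of GY1)
b4 stroke→J2  (C1 outputs effort q/C1)
b5 stroke→I1  (0-jn J2 has e-setter on 4)

2  (C1, I1 all integral)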